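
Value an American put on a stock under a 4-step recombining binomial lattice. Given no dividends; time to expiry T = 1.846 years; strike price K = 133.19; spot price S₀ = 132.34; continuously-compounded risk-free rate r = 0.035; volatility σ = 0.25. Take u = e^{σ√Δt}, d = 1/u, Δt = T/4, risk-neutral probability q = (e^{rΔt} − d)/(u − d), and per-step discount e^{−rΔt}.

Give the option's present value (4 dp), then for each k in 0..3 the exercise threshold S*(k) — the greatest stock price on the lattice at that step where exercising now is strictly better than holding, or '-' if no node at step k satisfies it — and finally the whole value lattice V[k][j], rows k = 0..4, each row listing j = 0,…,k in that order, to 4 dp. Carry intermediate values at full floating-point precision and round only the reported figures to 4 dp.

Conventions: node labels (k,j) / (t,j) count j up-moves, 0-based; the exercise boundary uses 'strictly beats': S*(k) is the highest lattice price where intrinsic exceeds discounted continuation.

Δt=0.46150  u=1.18511  d=0.84380  q=0.50535  discount=0.98398
step 4 (expiry): payoffs max(K−S,0) = 66.0999 38.9631 0.8500 0.0000 0.0000
step 3: (k=3,j=0): S=79.5091, K−S=53.6809, hold=51.5469 ⇒ V=53.6809 exercise | (k=3,j=1): S=111.6691, K−S=21.5209, hold=19.3868 ⇒ V=21.5209 exercise | (k=3,j=2): S=156.8373, K−S=0.0000, hold=0.4137 ⇒ V=0.4137 continue | (k=3,j=3): S=220.2752, K−S=0.0000, hold=0.0000 ⇒ V=0.0000 continue  boundary S*=111.6691
step 2: (k=2,j=0): S=94.2269, K−S=38.9631, hold=36.8291 ⇒ V=38.9631 exercise | (k=2,j=1): S=132.3400, K−S=0.8500, hold=10.6804 ⇒ V=10.6804 continue | (k=2,j=2): S=185.8692, K−S=0.0000, hold=0.2014 ⇒ V=0.2014 continue  boundary S*=94.2269
step 1: (k=1,j=0): S=111.6691, K−S=21.5209, hold=24.2751 ⇒ V=24.2751 continue | (k=1,j=1): S=156.8373, K−S=0.0000, hold=5.2985 ⇒ V=5.2985 continue  boundary S*=-
step 0: (k=0,j=0): S=132.3400, K−S=0.8500, hold=14.4499 ⇒ V=14.4499 continue  boundary S*=-

price = 14.4499
boundary = - - 94.2269 111.6691
tree:
14.4499
24.2751 5.2985
38.9631 10.6804 0.2014
53.6809 21.5209 0.4137 0.0000
66.0999 38.9631 0.8500 0.0000 0.0000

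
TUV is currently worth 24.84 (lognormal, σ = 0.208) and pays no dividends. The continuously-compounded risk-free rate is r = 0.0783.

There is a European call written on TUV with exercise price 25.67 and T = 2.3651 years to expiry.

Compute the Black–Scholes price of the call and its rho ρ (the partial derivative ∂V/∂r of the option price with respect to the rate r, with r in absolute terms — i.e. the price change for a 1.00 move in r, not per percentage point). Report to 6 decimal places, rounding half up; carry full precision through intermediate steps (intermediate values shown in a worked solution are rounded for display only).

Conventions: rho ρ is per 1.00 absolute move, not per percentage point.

σ√T = 0.208·√2.3651 = 0.319881
d₁ = (ln(S/K) + (r+σ²/2)T) / (σ√T) = (ln(24.84/25.67) + (0.0783+0.208²/2)·2.3651) / 0.319881 = (-0.032868 + 0.236349) / 0.319881 = 0.636117
d₂ = d₁ − σ√T = 0.636117 − 0.319881 = 0.316236
e^{−rT} = 0.830949
N(d₁) = 0.737650,  N(d₂) = 0.624088
Call price V = S·N(d₁) − K·e^{−rT}·N(d₂) = 18.323220 − 13.312083 = 5.011137
ρ = K·T·e^{−rT}·N(d₂) = 31.484409

price = 5.011137
ρ = 31.484409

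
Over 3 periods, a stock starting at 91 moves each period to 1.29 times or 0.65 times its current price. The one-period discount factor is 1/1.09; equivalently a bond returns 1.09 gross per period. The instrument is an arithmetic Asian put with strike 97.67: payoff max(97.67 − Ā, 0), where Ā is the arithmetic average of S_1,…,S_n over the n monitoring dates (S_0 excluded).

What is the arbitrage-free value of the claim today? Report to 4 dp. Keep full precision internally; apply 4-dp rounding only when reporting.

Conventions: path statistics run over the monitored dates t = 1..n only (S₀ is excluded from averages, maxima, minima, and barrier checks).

Under the martingale measure an up-move has probability p* = 0.6875; value the claim as the probability-weighted average of per-path payoffs, discounted 3 periods at R = 1.09.
Enumerate all 2^3 = 8 price paths (U = up ×1.29, D = down ×0.65); each path with k up-moves has probability p*^k·(1−p*)^(3−k).
DDD: Ā=40.8628, payoff=56.8072, prob=0.030518
UDD: Ā=81.0969, payoff=16.5731, prob=0.067139
DUD: Ā=61.6836, payoff=35.9864, prob=0.067139
UUD: Ā=122.4182, payoff=0.0000, prob=0.147705
DDU: Ā=49.0649, payoff=48.6051, prob=0.067139
UDU: Ā=97.3750, payoff=0.2950, prob=0.147705
DUU: Ā=77.9617, payoff=19.7083, prob=0.147705
UUU: Ā=154.7239, payoff=0.0000, prob=0.324951
Price = Σ prob·payoff / R^3 = 11.480265 / 1.295029 = 8.8649

price = 8.8649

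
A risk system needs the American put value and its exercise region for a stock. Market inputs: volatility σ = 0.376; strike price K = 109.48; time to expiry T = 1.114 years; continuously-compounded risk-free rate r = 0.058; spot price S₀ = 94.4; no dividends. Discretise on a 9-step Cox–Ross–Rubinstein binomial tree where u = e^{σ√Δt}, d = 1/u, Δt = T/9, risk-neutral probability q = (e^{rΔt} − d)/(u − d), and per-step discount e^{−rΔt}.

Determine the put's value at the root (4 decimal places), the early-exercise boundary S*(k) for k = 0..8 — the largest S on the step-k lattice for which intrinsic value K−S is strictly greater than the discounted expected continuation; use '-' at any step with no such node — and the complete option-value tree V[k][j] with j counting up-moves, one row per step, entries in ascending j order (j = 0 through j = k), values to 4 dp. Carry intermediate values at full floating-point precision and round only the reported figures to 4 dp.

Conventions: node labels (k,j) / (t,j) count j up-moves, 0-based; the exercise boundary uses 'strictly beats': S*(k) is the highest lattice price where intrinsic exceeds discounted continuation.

price = 21.3008
boundary = - - 72.4555 63.4776 72.4555 63.4776 72.4555 82.7031 94.4000
tree:
21.3008
28.5218 14.2188
37.0245 20.2329 8.2690
46.0024 27.8776 12.7016 3.8517
53.8678 37.0245 18.9199 6.5208 1.1755
60.7586 46.0024 27.1190 10.8020 2.2329 0.1100
66.7956 53.8678 37.0245 17.3735 4.2319 0.2190 0.0000
72.0845 60.7586 46.0024 26.7769 7.9999 0.4361 0.0000 0.0000
76.7182 66.7956 53.8678 37.0245 15.0800 0.8682 0.0000 0.0000 0.0000
80.7776 72.0845 60.7586 46.0024 26.7769 1.7287 0.0000 0.0000 0.0000 0.0000

params: Δt=0.12378 u=1.14143 d=0.87609 q=0.49413 e^(-rΔt)=0.99285
t_9 payoffs: 80.7776 72.0845 60.7586 46.0024 26.7769 1.7287 0.0000 0.0000 0.0000 0.0000
t_8: node(8,0) S=32.7618 payoff=76.7182 vs cont=75.9350 → 76.7182 [stop]  node(8,1) S=42.6844 payoff=66.7956 vs cont=66.0124 → 66.7956 [stop]  node(8,2) S=55.6122 payoff=53.8678 vs cont=53.0846 → 53.8678 [stop]  node(8,3) S=72.4555 payoff=37.0245 vs cont=36.2414 → 37.0245 [stop]  node(8,4) S=94.4000 payoff=15.0800 vs cont=14.2968 → 15.0800 [stop]  node(8,5) S=122.9909 payoff=0.0000 vs cont=0.8682 → 0.8682 [wait]  node(8,6) S=160.2411 payoff=0.0000 vs cont=0.0000 → 0.0000 [wait]  node(8,7) S=208.7732 payoff=0.0000 vs cont=0.0000 → 0.0000 [wait]  node(8,8) S=272.0042 payoff=0.0000 vs cont=0.0000 → 0.0000 [wait]  ⇒ S*(8)=94.4000
t_7: node(7,0) S=37.3955 payoff=72.0845 vs cont=71.3014 → 72.0845 [stop]  node(7,1) S=48.7214 payoff=60.7586 vs cont=59.9755 → 60.7586 [stop]  node(7,2) S=63.4776 payoff=46.0024 vs cont=45.2192 → 46.0024 [stop]  node(7,3) S=82.7031 payoff=26.7769 vs cont=25.9938 → 26.7769 [stop]  node(7,4) S=107.7513 payoff=1.7287 vs cont=7.9999 → 7.9999 [wait]  node(7,5) S=140.3859 payoff=0.0000 vs cont=0.4361 → 0.4361 [wait]  node(7,6) S=182.9045 payoff=0.0000 vs cont=0.0000 → 0.0000 [wait]  node(7,7) S=238.3006 payoff=0.0000 vs cont=0.0000 → 0.0000 [wait]  ⇒ S*(7)=82.7031
t_6: node(6,0) S=42.6844 payoff=66.7956 vs cont=66.0124 → 66.7956 [stop]  node(6,1) S=55.6122 payoff=53.8678 vs cont=53.0846 → 53.8678 [stop]  node(6,2) S=72.4555 payoff=37.0245 vs cont=36.2414 → 37.0245 [stop]  node(6,3) S=94.4000 payoff=15.0800 vs cont=17.3735 → 17.3735 [wait]  node(6,4) S=122.9909 payoff=0.0000 vs cont=4.2319 → 4.2319 [wait]  node(6,5) S=160.2411 payoff=0.0000 vs cont=0.2190 → 0.2190 [wait]  node(6,6) S=208.7732 payoff=0.0000 vs cont=0.0000 → 0.0000 [wait]  ⇒ S*(6)=72.4555
t_5: node(5,0) S=48.7214 payoff=60.7586 vs cont=59.9755 → 60.7586 [stop]  node(5,1) S=63.4776 payoff=46.0024 vs cont=45.2192 → 46.0024 [stop]  node(5,2) S=82.7031 payoff=26.7769 vs cont=27.1190 → 27.1190 [wait]  node(5,3) S=107.7513 payoff=1.7287 vs cont=10.8020 → 10.8020 [wait]  node(5,4) S=140.3859 payoff=0.0000 vs cont=2.2329 → 2.2329 [wait]  node(5,5) S=182.9045 payoff=0.0000 vs cont=0.1100 → 0.1100 [wait]  ⇒ S*(5)=63.4776
t_4: node(4,0) S=55.6122 payoff=53.8678 vs cont=53.0846 → 53.8678 [stop]  node(4,1) S=72.4555 payoff=37.0245 vs cont=36.4092 → 37.0245 [stop]  node(4,2) S=94.4000 payoff=15.0800 vs cont=18.9199 → 18.9199 [wait]  node(4,3) S=122.9909 payoff=0.0000 vs cont=6.5208 → 6.5208 [wait]  node(4,4) S=160.2411 payoff=0.0000 vs cont=1.1755 → 1.1755 [wait]  ⇒ S*(4)=72.4555
t_3: node(3,0) S=63.4776 payoff=46.0024 vs cont=45.2192 → 46.0024 [stop]  node(3,1) S=82.7031 payoff=26.7769 vs cont=27.8776 → 27.8776 [wait]  node(3,2) S=107.7513 payoff=1.7287 vs cont=12.7016 → 12.7016 [wait]  node(3,3) S=140.3859 payoff=0.0000 vs cont=3.8517 → 3.8517 [wait]  ⇒ S*(3)=63.4776
t_2: node(2,0) S=72.4555 payoff=37.0245 vs cont=36.7814 → 37.0245 [stop]  node(2,1) S=94.4000 payoff=15.0800 vs cont=20.2329 → 20.2329 [wait]  node(2,2) S=122.9909 payoff=0.0000 vs cont=8.2690 → 8.2690 [wait]  ⇒ S*(2)=72.4555
t_1: node(1,0) S=82.7031 payoff=26.7769 vs cont=28.5218 → 28.5218 [wait]  node(1,1) S=107.7513 payoff=1.7287 vs cont=14.2188 → 14.2188 [wait]  ⇒ S*(1)=-
t_0: node(0,0) S=94.4000 payoff=15.0800 vs cont=21.3008 → 21.3008 [wait]  ⇒ S*(0)=-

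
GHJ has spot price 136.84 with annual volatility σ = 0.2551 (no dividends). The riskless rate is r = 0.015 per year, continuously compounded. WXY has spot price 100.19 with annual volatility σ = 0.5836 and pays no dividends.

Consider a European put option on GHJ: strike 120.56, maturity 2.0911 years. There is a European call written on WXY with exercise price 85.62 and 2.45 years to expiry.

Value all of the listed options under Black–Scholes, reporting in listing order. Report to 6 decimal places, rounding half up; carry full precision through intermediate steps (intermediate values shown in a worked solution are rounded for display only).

price(GHJ put K=120.56) = 10.213995
price(WXY call K=85.62) = 41.672071

[GHJ put K=120.56]
σ√T = 0.2551·√2.0911 = 0.368891
d₁ = (ln(S/K) + (r+σ²/2)T) / (σ√T) = (ln(136.84/120.56) + (0.015+0.2551²/2)·2.0911) / 0.368891 = (0.126665 + 0.099407) / 0.368891 = 0.612841
d₂ = d₁ − σ√T = 0.612841 − 0.368891 = 0.243950
e^{−rT} = 0.969120
N(−d₁) = 0.269991,  N(−d₂) = 0.403635
price = K·e^{−rT}·N(−d₂) − S·N(−d₁) = 47.159515 − 36.945520 = 10.213995
[WXY call K=85.62]
σ√T = 0.5836·√2.45 = 0.913478
d₁ = (ln(S/K) + (r+σ²/2)T) / (σ√T) = (ln(100.19/85.62) + (0.015+0.5836²/2)·2.45) / 0.913478 = (0.157149 + 0.453971) / 0.913478 = 0.669004
d₂ = d₁ − σ√T = 0.669004 − 0.913478 = -0.244474
e^{−rT} = 0.963917
N(d₁) = 0.748254,  N(d₂) = 0.403432
price = S·N(d₁) − K·e^{−rT}·N(d₂) = 74.967529 − 33.295458 = 41.672071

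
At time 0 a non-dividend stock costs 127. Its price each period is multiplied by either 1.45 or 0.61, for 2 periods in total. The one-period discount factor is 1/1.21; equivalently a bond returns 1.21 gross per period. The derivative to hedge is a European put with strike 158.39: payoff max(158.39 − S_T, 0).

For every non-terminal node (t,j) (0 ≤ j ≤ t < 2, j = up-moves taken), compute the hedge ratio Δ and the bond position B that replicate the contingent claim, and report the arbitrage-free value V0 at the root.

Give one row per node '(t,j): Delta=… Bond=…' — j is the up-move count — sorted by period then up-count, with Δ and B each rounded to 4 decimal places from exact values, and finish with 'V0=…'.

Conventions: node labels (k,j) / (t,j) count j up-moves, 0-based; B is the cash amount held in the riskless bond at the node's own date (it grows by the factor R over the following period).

No-arbitrage ⇒ martingale measure with p* = (R−d)/(u−d) = 0.7143.
At maturity the claim pays: V(2,0)=111.1333, V(2,1)=46.0585, V(2,2)=0.0000
  t=1,j=0: stock 77.4700 → up 112.3315 (V=46.0585), down 47.2567 (V=111.1333). Price 53.4308; hedge Δ=-1.0000, bond B=130.9008.
  t=1,j=1: stock 184.1500 → up 267.0175 (V=0.0000), down 112.3315 (V=46.0585). Price 10.8757; hedge Δ=-0.2978, bond B=65.7072.
  t=0,j=0: stock 127.0000 → up 184.1500 (V=10.8757), down 77.4700 (V=53.4308). Price 19.0366; hedge Δ=-0.3989, bond B=69.6975.
Check: Δ(0,0)·S0 + B(0,0) = 19.0366 = V0.

(0,0): Delta=-0.3989 Bond=69.6975
(1,0): Delta=-1.0000 Bond=130.9008
(1,1): Delta=-0.2978 Bond=65.7072
V0=19.0366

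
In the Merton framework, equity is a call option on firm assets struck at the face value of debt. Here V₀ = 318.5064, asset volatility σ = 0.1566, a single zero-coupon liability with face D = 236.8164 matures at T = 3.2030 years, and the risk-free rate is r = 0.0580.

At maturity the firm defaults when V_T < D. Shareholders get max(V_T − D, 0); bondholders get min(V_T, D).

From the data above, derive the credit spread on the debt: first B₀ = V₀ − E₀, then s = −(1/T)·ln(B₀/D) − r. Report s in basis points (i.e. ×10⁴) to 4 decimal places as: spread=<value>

Work the structural quantities from V₀ = 318.5064 against face 236.8164:
d₁ = [ln(V₀/D) + (r + σ²/2)T] / (σ√T)
   = [ln(318.5064/236.8164) + (0.0580 + 0.5·0.1566²)·3.2030] / (0.1566·√3.2030)
   = [0.296357 + 0.225048] / 0.280266 = 1.860397
d₂ = d₁ − σ√T = 1.860397 − 0.280266 = 1.580131
N(d₁) = 0.968585,  N(d₂) = 0.942962,  e^(−rT) = 0.830461
E₀ = V₀·N(d₁) − D·e^(−rT)·N(d₂)
   = 318.5064·0.968585 − 236.8164·0.830461·0.942962 = 123.051341
B₀ = V₀ − E₀ = 318.5064 − 123.051341 = 195.455059
spread = −(1/T)·ln(B₀/D) − r = −(1/3.2030)·ln(195.455059/236.8164) − 0.0580 = 0.00192965
in basis points: 0.00192965 × 10⁴ = 19.2965 bp

spread=19.2965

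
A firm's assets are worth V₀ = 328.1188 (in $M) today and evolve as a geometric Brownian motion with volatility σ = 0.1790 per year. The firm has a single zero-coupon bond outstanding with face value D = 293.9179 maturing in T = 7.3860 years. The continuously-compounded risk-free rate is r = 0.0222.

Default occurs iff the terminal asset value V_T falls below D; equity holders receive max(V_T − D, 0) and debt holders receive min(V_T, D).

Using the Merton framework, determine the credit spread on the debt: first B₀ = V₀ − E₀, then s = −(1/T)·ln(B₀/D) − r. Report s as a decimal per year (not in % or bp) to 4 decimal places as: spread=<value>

spread=0.0140

Apply the equity-as-call identities (strike 293.9179, horizon 7.3860 years):
d₁ = [ln(V₀/D) + (r + σ²/2)T] / (σ√T)
   = [ln(328.1188/293.9179) + (0.0222 + 0.5·0.1790²)·7.3860] / (0.1790·√7.3860)
   = [0.110075 + 0.282297] / 0.486472 = 0.806567
d₂ = d₁ − σ√T = 0.806567 − 0.486472 = 0.320095
N(d₁) = 0.790042,  N(d₂) = 0.625552,  e^(−rT) = 0.848768
E₀ = V₀·N(d₁) − D·e^(−rT)·N(d₂)
   = 328.1188·0.790042 − 293.9179·0.848768·0.625552 = 103.172352
B₀ = V₀ − E₀ = 328.1188 − 103.172352 = 224.946448
spread = −(1/T)·ln(B₀/D) − r = −(1/7.3860)·ln(224.946448/293.9179) − 0.0222 = 0.01400879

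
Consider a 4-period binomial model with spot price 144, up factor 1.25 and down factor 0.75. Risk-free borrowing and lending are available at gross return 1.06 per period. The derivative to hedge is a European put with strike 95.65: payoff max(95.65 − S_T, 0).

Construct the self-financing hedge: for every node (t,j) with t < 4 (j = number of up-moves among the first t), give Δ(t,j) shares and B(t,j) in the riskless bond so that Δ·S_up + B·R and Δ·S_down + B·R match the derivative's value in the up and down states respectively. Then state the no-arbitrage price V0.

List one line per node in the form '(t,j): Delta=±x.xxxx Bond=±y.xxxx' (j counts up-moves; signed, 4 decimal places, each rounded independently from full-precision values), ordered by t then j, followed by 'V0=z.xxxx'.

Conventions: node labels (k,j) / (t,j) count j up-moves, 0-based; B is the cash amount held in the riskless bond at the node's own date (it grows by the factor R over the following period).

(0,0): Delta=-0.0812 Bond=14.6416
(1,0): Delta=-0.2254 Bond=31.0938
(1,1): Delta=-0.0281 Bond=5.9749
(2,0): Delta=-0.5536 Bond=59.5420
(2,1): Delta=-0.1047 Bond=16.6669
(2,2): Delta=0.0000 Bond=0.0000
(3,0): Delta=-1.0000 Bond=90.2358
(3,1): Delta=-0.3894 Bond=46.4917
(3,2): Delta=0.0000 Bond=0.0000
(3,3): Delta=0.0000 Bond=0.0000
V0=2.9521

Under the risk-neutral measure, an up-move has probability p* = (R−d)/(u−d) = 0.6200 and values discount at R = 1.06.
Expiry values: V(4,0)=50.0875, V(4,1)=19.7125, V(4,2)=0.0000, V(4,3)=0.0000, V(4,4)=0.0000
Node (3,0) S=60.7500: V=(p*·19.7125+(1−p*)·50.0875)/1.06=29.4858; Δ=(19.7125−50.0875)/(75.9375−45.5625)=-1.0000; B=V−Δ·S=90.2358
Node (3,1) S=101.2500: V=(p*·0.0000+(1−p*)·19.7125)/1.06=7.0667; Δ=(0.0000−19.7125)/(126.5625−75.9375)=-0.3894; B=V−Δ·S=46.4917
Node (3,2) S=168.7500: V=(p*·0.0000+(1−p*)·0.0000)/1.06=0.0000; Δ=(0.0000−0.0000)/(210.9375−126.5625)=0.0000; B=V−Δ·S=0.0000
Node (3,3) S=281.2500: V=(p*·0.0000+(1−p*)·0.0000)/1.06=0.0000; Δ=(0.0000−0.0000)/(351.5625−210.9375)=0.0000; B=V−Δ·S=0.0000
Node (2,0) S=81.0000: V=(p*·7.0667+(1−p*)·29.4858)/1.06=14.7038; Δ=(7.0667−29.4858)/(101.2500−60.7500)=-0.5536; B=V−Δ·S=59.5420
Node (2,1) S=135.0000: V=(p*·0.0000+(1−p*)·7.0667)/1.06=2.5334; Δ=(0.0000−7.0667)/(168.7500−101.2500)=-0.1047; B=V−Δ·S=16.6669
Node (2,2) S=225.0000: V=(p*·0.0000+(1−p*)·0.0000)/1.06=0.0000; Δ=(0.0000−0.0000)/(281.2500−168.7500)=0.0000; B=V−Δ·S=0.0000
Node (1,0) S=108.0000: V=(p*·2.5334+(1−p*)·14.7038)/1.06=6.7529; Δ=(2.5334−14.7038)/(135.0000−81.0000)=-0.2254; B=V−Δ·S=31.0938
Node (1,1) S=180.0000: V=(p*·0.0000+(1−p*)·2.5334)/1.06=0.9082; Δ=(0.0000−2.5334)/(225.0000−135.0000)=-0.0281; B=V−Δ·S=5.9749
Node (0,0) S=144.0000: V=(p*·0.9082+(1−p*)·6.7529)/1.06=2.9521; Δ=(0.9082−6.7529)/(180.0000−108.0000)=-0.0812; B=V−Δ·S=14.6416
Check: Δ(0,0)·S0 + B(0,0) = 2.9521 = V0.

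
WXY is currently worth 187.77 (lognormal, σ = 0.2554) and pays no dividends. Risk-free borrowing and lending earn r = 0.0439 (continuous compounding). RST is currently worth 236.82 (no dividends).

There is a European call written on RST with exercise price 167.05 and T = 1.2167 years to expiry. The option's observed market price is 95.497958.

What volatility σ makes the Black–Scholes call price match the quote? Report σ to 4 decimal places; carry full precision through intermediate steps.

sigma = 0.5444

At σ = 0.5444 the Black–Scholes value reproduces the quote:
σ√T = 0.5444·√1.2167 = 0.600496
d₁ = (ln(S/K) + (r+σ²/2)T) / (σ√T) = (ln(236.82/167.05) + (0.0439+0.5444²/2)·1.2167) / 0.600496 = (0.349007 + 0.233711) / 0.600496 = 0.970395
d₂ = d₁ − σ√T = 0.970395 − 0.600496 = 0.369899
e^{−rT} = 0.947988
N(d₁) = 0.834075,  N(d₂) = 0.644271
V = S·N(d₁) − K·e^{−rT}·N(d₂) = 197.525670 − 102.027712 = 95.497958 (the quoted price), and the Black–Scholes price is strictly increasing in σ, so σ is unique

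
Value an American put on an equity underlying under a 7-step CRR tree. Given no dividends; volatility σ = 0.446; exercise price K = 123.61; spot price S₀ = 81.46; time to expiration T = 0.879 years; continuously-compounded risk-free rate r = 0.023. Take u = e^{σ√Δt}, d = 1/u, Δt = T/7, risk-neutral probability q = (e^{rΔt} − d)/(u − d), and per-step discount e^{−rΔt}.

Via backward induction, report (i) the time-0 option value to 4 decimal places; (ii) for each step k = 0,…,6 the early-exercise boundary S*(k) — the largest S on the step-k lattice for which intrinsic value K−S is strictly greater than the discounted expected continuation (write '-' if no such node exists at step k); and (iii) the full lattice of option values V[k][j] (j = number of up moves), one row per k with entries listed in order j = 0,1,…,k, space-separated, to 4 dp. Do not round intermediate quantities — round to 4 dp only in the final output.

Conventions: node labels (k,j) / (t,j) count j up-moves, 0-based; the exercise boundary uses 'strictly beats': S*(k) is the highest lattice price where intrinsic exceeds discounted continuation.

Δt=0.12557, u=1.17122, d=0.85381, q=0.46968, disc=e^(-rΔt)=0.99712
k=7 terminal: V=max(K-S,0) → 96.6650 86.6481 72.9074 54.0585 28.2025 0.0000 0.0000 0.0000
k=6: j=0 S=31.5585 intr=92.0515 cont=91.6950 V=92.0515[EX]; j=1 S=43.2905 intr=80.3195 cont=79.9630 V=80.3195[EX]; j=2 S=59.3839 intr=64.2261 cont=63.8697 V=64.2261[EX]; j=3 S=81.4600 intr=42.1500 cont=41.7935 V=42.1500[EX]; j=4 S=111.7430 intr=11.8670 cont=14.9131 V=14.9131[hold]; j=5 S=153.2838 intr=0.0000 cont=0.0000 V=0.0000[hold]; j=6 S=210.2676 intr=0.0000 cont=0.0000 V=0.0000[hold]  S*(6)=81.4600
k=5: j=0 S=36.9619 intr=86.6481 cont=86.2916 V=86.6481[EX]; j=1 S=50.7026 intr=72.9074 cont=72.5509 V=72.9074[EX]; j=2 S=69.5515 intr=54.0585 cont=53.7020 V=54.0585[EX]; j=3 S=95.4075 intr=28.2025 cont=29.2726 V=29.2726[hold]; j=4 S=130.8755 intr=0.0000 cont=7.8859 V=7.8859[hold]; j=5 S=179.5289 intr=0.0000 cont=0.0000 V=0.0000[hold]  S*(5)=69.5515
k=4: j=0 S=43.2905 intr=80.3195 cont=79.9630 V=80.3195[EX]; j=1 S=59.3839 intr=64.2261 cont=63.8697 V=64.2261[EX]; j=2 S=81.4600 intr=42.1500 cont=42.2947 V=42.2947[hold]; j=3 S=111.7430 intr=11.8670 cont=19.1722 V=19.1722[hold]; j=4 S=153.2838 intr=0.0000 cont=4.1700 V=4.1700[hold]  S*(4)=59.3839
k=3: j=0 S=50.7026 intr=72.9074 cont=72.5509 V=72.9074[EX]; j=1 S=69.5515 intr=54.0585 cont=53.7698 V=54.0585[EX]; j=2 S=95.4075 intr=28.2025 cont=31.3438 V=31.3438[hold]; j=3 S=130.8755 intr=0.0000 cont=12.0909 V=12.0909[hold]  S*(3)=69.5515
k=2: j=0 S=59.3839 intr=64.2261 cont=63.8697 V=64.2261[EX]; j=1 S=81.4600 intr=42.1500 cont=43.2646 V=43.2646[hold]; j=2 S=111.7430 intr=11.8670 cont=22.2367 V=22.2367[hold]  S*(2)=59.3839
k=1: j=0 S=69.5515 intr=54.0585 cont=54.2240 V=54.2240[hold]; j=1 S=95.4075 intr=28.2025 cont=33.2919 V=33.2919[hold]  S*(1)=-
k=0: j=0 S=81.4600 intr=42.1500 cont=44.2645 V=44.2645[hold]  S*(0)=-

price = 44.2645
boundary = - - 59.3839 69.5515 59.3839 69.5515 81.4600
tree:
44.2645
54.2240 33.2919
64.2261 43.2646 22.2367
72.9074 54.0585 31.3438 12.0909
80.3195 64.2261 42.2947 19.1722 4.1700
86.6481 72.9074 54.0585 29.2726 7.8859 0.0000
92.0515 80.3195 64.2261 42.1500 14.9131 0.0000 0.0000
96.6650 86.6481 72.9074 54.0585 28.2025 0.0000 0.0000 0.0000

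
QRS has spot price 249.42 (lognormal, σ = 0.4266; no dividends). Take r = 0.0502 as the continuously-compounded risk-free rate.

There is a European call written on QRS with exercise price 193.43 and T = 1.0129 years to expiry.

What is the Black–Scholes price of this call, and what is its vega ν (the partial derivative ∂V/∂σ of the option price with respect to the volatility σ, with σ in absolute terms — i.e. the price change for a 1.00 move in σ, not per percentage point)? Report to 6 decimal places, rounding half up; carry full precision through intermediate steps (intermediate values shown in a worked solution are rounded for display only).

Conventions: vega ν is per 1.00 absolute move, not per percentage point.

σ√T = 0.4266·√1.0129 = 0.429343
d₁ = (ln(S/K) + (r+σ²/2)T) / (σ√T) = (ln(249.42/193.43) + (0.0502+0.4266²/2)·1.0129) / 0.429343 = (0.254223 + 0.143015) / 0.429343 = 0.925223
d₂ = d₁ − σ√T = 0.925223 − 0.429343 = 0.495880
e^{−rT} = 0.950424
N(d₁) = 0.822575,  N(d₂) = 0.690010
Call price V = S·N(d₁) − K·e^{−rT}·N(d₂) = 205.166655 − 126.851819 = 78.314836
φ(d₁) = (1/√(2π))·e^{−d₁²/2} = 0.260030
ν = S·φ(d₁)·√T = 65.273740

price = 78.314836
ν = 65.273740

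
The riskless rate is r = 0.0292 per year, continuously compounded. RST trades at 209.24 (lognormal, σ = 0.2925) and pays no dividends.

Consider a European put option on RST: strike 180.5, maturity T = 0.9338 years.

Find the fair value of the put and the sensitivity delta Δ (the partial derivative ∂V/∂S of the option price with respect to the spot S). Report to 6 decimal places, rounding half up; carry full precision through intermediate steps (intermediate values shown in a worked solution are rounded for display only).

σ√T = 0.2925·√0.9338 = 0.282652
d₁ = (ln(S/K) + (r+σ²/2)T) / (σ√T) = (ln(209.24/180.5) + (0.0292+0.2925²/2)·0.9338) / 0.282652 = (0.147751 + 0.067213) / 0.282652 = 0.760525
d₂ = d₁ − σ√T = 0.760525 − 0.282652 = 0.477873
e^{−rT} = 0.973101
N(−d₁) = 0.223470,  N(−d₂) = 0.316370
Put price V = K·e^{−rT}·N(−d₂) − S·N(−d₁) = 55.568823 − 46.758942 = 8.809881
Δ = −N(−d₁) = -0.223470

price = 8.809881
Δ = -0.223470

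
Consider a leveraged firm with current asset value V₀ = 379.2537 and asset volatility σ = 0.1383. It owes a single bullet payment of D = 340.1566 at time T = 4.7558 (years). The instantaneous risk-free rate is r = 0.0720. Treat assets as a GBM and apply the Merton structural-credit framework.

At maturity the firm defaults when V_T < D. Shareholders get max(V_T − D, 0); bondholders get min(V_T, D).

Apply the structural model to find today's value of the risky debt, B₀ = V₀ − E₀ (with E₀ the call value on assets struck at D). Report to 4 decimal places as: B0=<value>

With assets at 379.2537 and a single debt payment of 340.1566 at 4.7558 years:
d₁ = [ln(V₀/D) + (r + σ²/2)T] / (σ√T)
   = [ln(379.2537/340.1566) + (0.0720 + 0.5·0.1383²)·4.7558] / (0.1383·√4.7558)
   = [0.108799 + 0.387899] / 0.301602 = 1.646869
d₂ = d₁ − σ√T = 1.646869 − 0.301602 = 1.345267
N(d₁) = 0.950208,  N(d₂) = 0.910731,  e^(−rT) = 0.710052
E₀ = V₀·N(d₁) − D·e^(−rT)·N(d₂)
   = 379.2537·0.950208 − 340.1566·0.710052·0.910731 = 140.402115
B₀ = V₀ − E₀ = 379.2537 − 140.402115 = 238.851585

B0=238.8516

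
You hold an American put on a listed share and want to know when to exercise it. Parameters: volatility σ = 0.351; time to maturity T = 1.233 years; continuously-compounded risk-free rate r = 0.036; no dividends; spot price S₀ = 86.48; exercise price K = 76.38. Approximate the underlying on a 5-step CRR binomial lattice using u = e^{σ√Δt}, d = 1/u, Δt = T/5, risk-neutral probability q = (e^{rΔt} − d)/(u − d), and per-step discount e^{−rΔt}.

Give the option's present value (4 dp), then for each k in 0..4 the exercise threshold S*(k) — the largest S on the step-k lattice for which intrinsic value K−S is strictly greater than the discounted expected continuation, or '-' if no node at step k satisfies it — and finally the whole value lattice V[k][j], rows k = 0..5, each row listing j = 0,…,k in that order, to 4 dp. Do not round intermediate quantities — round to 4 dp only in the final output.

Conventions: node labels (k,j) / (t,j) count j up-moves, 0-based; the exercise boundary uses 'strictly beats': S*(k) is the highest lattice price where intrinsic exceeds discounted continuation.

price = 7.0695
boundary = - - - 51.2649 61.0265
tree:
7.0695
11.1617 2.8023
17.0984 4.9877 0.5053
25.1151 8.7987 0.9841 0.0000
33.3153 15.3535 1.9167 0.0000 0.0000
40.2038 25.1151 3.7331 0.0000 0.0000 0.0000

params: Δt=0.24660 u=1.19042 d=0.84004 q=0.48198 e^(-rΔt)=0.99116
t_5 payoffs: 40.2038 25.1151 3.7331 0.0000 0.0000 0.0000
t_4: node(4,0) S=43.0647 payoff=33.3153 vs cont=32.6403 → 33.3153 [stop]  node(4,1) S=61.0265 payoff=15.3535 vs cont=14.6784 → 15.3535 [stop]  node(4,2) S=86.4800 payoff=0.0000 vs cont=1.9167 → 1.9167 [wait]  node(4,3) S=122.5499 payoff=0.0000 vs cont=0.0000 → 0.0000 [wait]  node(4,4) S=173.6641 payoff=0.0000 vs cont=0.0000 → 0.0000 [wait]  ⇒ S*(4)=61.0265
t_3: node(3,0) S=51.2649 payoff=25.1151 vs cont=24.4401 → 25.1151 [stop]  node(3,1) S=72.6469 payoff=3.7331 vs cont=8.7987 → 8.7987 [wait]  node(3,2) S=102.9471 payoff=0.0000 vs cont=0.9841 → 0.9841 [wait]  node(3,3) S=145.8853 payoff=0.0000 vs cont=0.0000 → 0.0000 [wait]  ⇒ S*(3)=51.2649
t_2: node(2,0) S=61.0265 payoff=15.3535 vs cont=17.0984 → 17.0984 [wait]  node(2,1) S=86.4800 payoff=0.0000 vs cont=4.9877 → 4.9877 [wait]  node(2,2) S=122.5499 payoff=0.0000 vs cont=0.5053 → 0.5053 [wait]  ⇒ S*(2)=-
t_1: node(1,0) S=72.6469 payoff=3.7331 vs cont=11.1617 → 11.1617 [wait]  node(1,1) S=102.9471 payoff=0.0000 vs cont=2.8023 → 2.8023 [wait]  ⇒ S*(1)=-
t_0: node(0,0) S=86.4800 payoff=0.0000 vs cont=7.0695 → 7.0695 [wait]  ⇒ S*(0)=-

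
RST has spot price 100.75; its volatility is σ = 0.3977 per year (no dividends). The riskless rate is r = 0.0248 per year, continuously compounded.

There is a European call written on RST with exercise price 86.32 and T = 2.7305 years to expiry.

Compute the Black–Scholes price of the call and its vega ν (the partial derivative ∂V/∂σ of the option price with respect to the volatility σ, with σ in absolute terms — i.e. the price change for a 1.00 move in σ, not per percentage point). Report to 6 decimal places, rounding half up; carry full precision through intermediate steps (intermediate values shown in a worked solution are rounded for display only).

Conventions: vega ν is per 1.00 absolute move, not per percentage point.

σ√T = 0.3977·√2.7305 = 0.657168
d₁ = (ln(S/K) + (r+σ²/2)T) / (σ√T) = (ln(100.75/86.32) + (0.0248+0.3977²/2)·2.7305) / 0.657168 = (0.154581 + 0.283652) / 0.657168 = 0.666850
d₂ = d₁ − σ√T = 0.666850 − 0.657168 = 0.009681
e^{−rT} = 0.934525
N(d₁) = 0.747566,  N(d₂) = 0.503862
Call price V = S·N(d₁) − K·e^{−rT}·N(d₂) = 75.317262 − 40.645671 = 34.671590
φ(d₁) = (1/√(2π))·e^{−d₁²/2} = 0.319409
ν = S·φ(d₁)·√T = 53.175720

price = 34.671590
ν = 53.175720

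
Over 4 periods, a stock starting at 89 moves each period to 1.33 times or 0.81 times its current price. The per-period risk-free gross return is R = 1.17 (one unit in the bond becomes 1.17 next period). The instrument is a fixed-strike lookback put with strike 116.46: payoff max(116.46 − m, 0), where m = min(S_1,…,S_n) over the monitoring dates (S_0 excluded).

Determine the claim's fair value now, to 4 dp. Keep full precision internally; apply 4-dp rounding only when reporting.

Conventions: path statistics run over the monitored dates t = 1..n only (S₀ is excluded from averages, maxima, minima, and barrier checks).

Set p* = 0.6923 (from d < R < u); the path-dependent value is the discounted p*-expectation over all price paths.
Enumerate all 2^4 = 16 price paths (U = up ×1.33, D = down ×0.81); each path with k up-moves has probability p*^k·(1−p*)^(4−k).
DDDD: m=38.3116, payoff=78.1484, prob=0.008963
UDDD: m=62.9067, payoff=53.5533, prob=0.020167
DUDD: m=62.9067, payoff=53.5533, prob=0.020167
UUDD: m=103.2912, payoff=13.1688, prob=0.045377
DDUD: m=58.3929, payoff=58.0671, prob=0.020167
UDUD: m=95.8797, payoff=20.5803, prob=0.045377
DUUD: m=72.0900, payoff=44.3700, prob=0.045377
UUUD: m=118.3700, payoff=0.0000, prob=0.102097
DDDU: m=47.2982, payoff=69.1618, prob=0.020167
UDDU: m=77.6626, payoff=38.7974, prob=0.045377
DUDU: m=72.0900, payoff=44.3700, prob=0.045377
UUDU: m=118.3700, payoff=0.0000, prob=0.102097
DDUU: m=58.3929, payoff=58.0671, prob=0.045377
UDUU: m=95.8797, payoff=20.5803, prob=0.102097
DUUU: m=72.0900, payoff=44.3700, prob=0.102097
UUUU: m=118.3700, payoff=0.0000, prob=0.229719
Price = Σ prob·payoff / R^4 = 22.011157 / 1.873887 = 11.7463

price = 11.7463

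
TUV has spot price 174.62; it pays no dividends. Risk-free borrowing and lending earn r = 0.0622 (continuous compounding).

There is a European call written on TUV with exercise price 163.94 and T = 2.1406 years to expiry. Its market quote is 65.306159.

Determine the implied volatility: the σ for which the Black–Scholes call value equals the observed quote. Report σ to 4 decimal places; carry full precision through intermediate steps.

At σ = 0.5336 the Black–Scholes value reproduces the quote:
σ√T = 0.5336·√2.1406 = 0.780699
d₁ = (ln(S/K) + (r+σ²/2)T) / (σ√T) = (ln(174.62/163.94) + (0.0622+0.5336²/2)·2.1406) / 0.780699 = (0.063112 + 0.437891) / 0.780699 = 0.641736
d₂ = d₁ − σ√T = 0.641736 − 0.780699 = -0.138963
e^{−rT} = 0.875338
N(d₁) = 0.739478,  N(d₂) = 0.444740
V = S·N(d₁) − K·e^{−rT}·N(d₂) = 129.127580 − 63.821422 = 65.306159 (the quoted price), and the Black–Scholes price is strictly increasing in σ, so σ is unique

sigma = 0.5336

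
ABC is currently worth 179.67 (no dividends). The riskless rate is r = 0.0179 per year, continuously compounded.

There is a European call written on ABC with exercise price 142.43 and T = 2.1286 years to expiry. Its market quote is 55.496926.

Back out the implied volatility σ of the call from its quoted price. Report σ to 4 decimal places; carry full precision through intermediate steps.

At σ = 0.3244 the Black–Scholes value reproduces the quote:
σ√T = 0.3244·√2.1286 = 0.473291
d₁ = (ln(S/K) + (r+σ²/2)T) / (σ√T) = (ln(179.67/142.43) + (0.0179+0.3244²/2)·2.1286) / 0.473291 = (0.232271 + 0.150104) / 0.473291 = 0.807908
d₂ = d₁ − σ√T = 0.807908 − 0.473291 = 0.334617
e^{−rT} = 0.962615
N(d₁) = 0.790428,  N(d₂) = 0.631043
V = S·N(d₁) − K·e^{−rT}·N(d₂) = 142.016224 − 86.519298 = 55.496926 (matching the quote); vega is positive throughout, so no other σ reproduces this price

sigma = 0.3244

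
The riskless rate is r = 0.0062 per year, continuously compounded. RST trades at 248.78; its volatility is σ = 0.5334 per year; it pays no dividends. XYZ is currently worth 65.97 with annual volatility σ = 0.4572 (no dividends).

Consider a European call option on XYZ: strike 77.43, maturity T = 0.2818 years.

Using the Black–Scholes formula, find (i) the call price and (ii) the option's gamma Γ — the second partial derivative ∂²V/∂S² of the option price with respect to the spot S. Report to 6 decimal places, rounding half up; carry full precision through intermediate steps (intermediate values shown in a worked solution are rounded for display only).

σ√T = 0.4572·√0.2818 = 0.242704
d₁ = (ln(S/K) + (r+σ²/2)T) / (σ√T) = (ln(65.97/77.43) + (0.0062+0.4572²/2)·0.2818) / 0.242704 = (-0.160174 + 0.031200) / 0.242704 = -0.531407
d₂ = d₁ − σ√T = -0.531407 − 0.242704 = -0.774111
e^{−rT} = 0.998254
N(d₁) = 0.297568,  N(d₂) = 0.219433
Call price V = S·N(d₁) − K·e^{−rT}·N(d₂) = 19.630594 − 16.961015 = 2.669579
φ(d₁) = (1/√(2π))·e^{−d₁²/2} = 0.346409
Γ = φ(d₁) / (S·σ·√T) = 0.021635

price = 2.669579
Γ = 0.021635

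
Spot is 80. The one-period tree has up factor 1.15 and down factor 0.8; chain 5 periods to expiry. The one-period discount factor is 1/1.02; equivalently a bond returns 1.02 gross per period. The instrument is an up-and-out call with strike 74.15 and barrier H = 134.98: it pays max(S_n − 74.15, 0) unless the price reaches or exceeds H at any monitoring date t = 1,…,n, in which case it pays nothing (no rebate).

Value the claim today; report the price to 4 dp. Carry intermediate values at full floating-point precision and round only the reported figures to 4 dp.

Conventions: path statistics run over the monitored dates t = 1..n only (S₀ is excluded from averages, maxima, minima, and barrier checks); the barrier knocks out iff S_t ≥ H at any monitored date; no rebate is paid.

price = 9.0916

Set p* = 0.6286 (from d < R < u); the path-dependent value is the discounted p*-expectation over all price paths.
Enumerate all 2^5 = 32 price paths (U = up ×1.15, D = down ×0.8); each path with k up-moves has probability p*^k·(1−p*)^(5−k).
DDDDD: M=64.0000, payoff=0.0000, prob=0.007069
UDDDD: M=92.0000, payoff=0.0000, prob=0.011963
DUDDD: M=73.6000, payoff=0.0000, prob=0.011963
UUDDD: M=105.8000, payoff=0.0000, prob=0.020246
DDUDD: M=64.0000, payoff=0.0000, prob=0.011963
UDUDD: M=92.0000, payoff=0.0000, prob=0.020246
DUUDD: M=84.6400, payoff=0.0000, prob=0.020246
UUUDD: M=121.6700, payoff=3.7188, prob=0.034262
DDDUD: M=64.0000, payoff=0.0000, prob=0.011963
UDDUD: M=92.0000, payoff=0.0000, prob=0.020246
DUDUD: M=73.6000, payoff=0.0000, prob=0.020246
UUDUD: M=105.8000, payoff=3.7188, prob=0.034262
DDUUD: M=67.7120, payoff=0.0000, prob=0.020246
UDUUD: M=97.3360, payoff=3.7188, prob=0.034262
DUUUD: M=97.3360, payoff=3.7188, prob=0.034262
UUUUD: M=139.9205, payoff=0.0000, prob=0.057982
DDDDU: M=64.0000, payoff=0.0000, prob=0.011963
UDDDU: M=92.0000, payoff=0.0000, prob=0.020246
DUDDU: M=73.6000, payoff=0.0000, prob=0.020246
UUDDU: M=105.8000, payoff=3.7188, prob=0.034262
DDUDU: M=64.0000, payoff=0.0000, prob=0.020246
UDUDU: M=92.0000, payoff=3.7188, prob=0.034262
DUUDU: M=84.6400, payoff=3.7188, prob=0.034262
UUUDU: M=121.6700, payoff=37.7864, prob=0.057982
DDDUU: M=64.0000, payoff=0.0000, prob=0.020246
UDDUU: M=92.0000, payoff=3.7188, prob=0.034262
DUDUU: M=77.8688, payoff=3.7188, prob=0.034262
UUDUU: M=111.9364, payoff=37.7864, prob=0.057982
DDUUU: M=77.8688, payoff=3.7188, prob=0.034262
UDUUU: M=111.9364, payoff=37.7864, prob=0.057982
DUUUU: M=111.9364, payoff=37.7864, prob=0.057982
UUUUU: M=160.9086, payoff=0.0000, prob=0.098124
Price = Σ prob·payoff / R^5 = 10.037878 / 1.104081 = 9.0916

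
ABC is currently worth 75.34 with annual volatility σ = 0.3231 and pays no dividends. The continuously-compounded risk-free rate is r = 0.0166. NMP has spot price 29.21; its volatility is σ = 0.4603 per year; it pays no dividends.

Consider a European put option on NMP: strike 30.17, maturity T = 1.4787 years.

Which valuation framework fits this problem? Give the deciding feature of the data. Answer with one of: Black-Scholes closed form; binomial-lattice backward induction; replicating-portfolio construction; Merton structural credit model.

framework: Black-Scholes closed form

Key observation: the strike-30.17 put on NMP is European-exercise on a continuously-modelled lognormal underlying, so its value is a single closed-form evaluation.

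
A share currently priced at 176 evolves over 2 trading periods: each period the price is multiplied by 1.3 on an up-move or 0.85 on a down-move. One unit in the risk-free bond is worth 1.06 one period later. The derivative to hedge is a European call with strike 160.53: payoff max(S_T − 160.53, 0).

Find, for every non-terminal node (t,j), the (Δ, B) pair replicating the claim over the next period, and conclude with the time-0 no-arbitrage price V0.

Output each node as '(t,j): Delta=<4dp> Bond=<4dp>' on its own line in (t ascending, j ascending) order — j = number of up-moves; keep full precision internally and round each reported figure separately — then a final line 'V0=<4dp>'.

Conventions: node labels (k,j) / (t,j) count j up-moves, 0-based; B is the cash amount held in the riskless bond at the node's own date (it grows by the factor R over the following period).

Under the risk-neutral measure, an up-move has probability p* = (R−d)/(u−d) = 0.4667 and values discount at R = 1.06.
Terminal payoffs: V(2,0)=0.0000, V(2,1)=33.9500, V(2,2)=136.9100
Node (1,0) S=149.6000: V=(p*·33.9500+(1−p*)·0.0000)/1.06=14.9465; Δ=(33.9500−0.0000)/(194.4800−127.1600)=0.5043; B=V−Δ·S=-60.4979
Node (1,1) S=228.8000: V=(p*·136.9100+(1−p*)·33.9500)/1.06=77.3566; Δ=(136.9100−33.9500)/(297.4400−194.4800)=1.0000; B=V−Δ·S=-151.4434
Node (0,0) S=176.0000: V=(p*·77.3566+(1−p*)·14.9465)/1.06=41.5766; Δ=(77.3566−14.9465)/(228.8000−149.6000)=0.7880; B=V−Δ·S=-97.1124
Verification: the root portfolio costs Δ(0,0)·S0 + B(0,0) = 41.5766, matching V0.

(0,0): Delta=0.7880 Bond=-97.1124
(1,0): Delta=0.5043 Bond=-60.4979
(1,1): Delta=1.0000 Bond=-151.4434
V0=41.5766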